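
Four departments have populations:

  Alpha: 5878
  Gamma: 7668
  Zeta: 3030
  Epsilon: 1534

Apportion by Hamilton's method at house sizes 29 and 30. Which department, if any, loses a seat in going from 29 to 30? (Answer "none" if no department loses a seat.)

At 29 seats: Alpha 9, Gamma 12, Zeta 5, Epsilon 3.
At 30 seats: Alpha 10, Gamma 13, Zeta 5, Epsilon 2.
Epsilon drops from 3 to 2.

Epsilon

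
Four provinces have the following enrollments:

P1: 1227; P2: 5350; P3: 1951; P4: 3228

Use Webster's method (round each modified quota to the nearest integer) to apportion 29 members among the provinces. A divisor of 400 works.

P1 3, P2 13, P3 5, P4 8

With modified divisor 400: modified quotas P1 3.067, P2 13.375, P3 4.878, P4 8.070.
Rounding to the nearest integer: P1 3, P2 13, P3 5, P4 8 (total 29).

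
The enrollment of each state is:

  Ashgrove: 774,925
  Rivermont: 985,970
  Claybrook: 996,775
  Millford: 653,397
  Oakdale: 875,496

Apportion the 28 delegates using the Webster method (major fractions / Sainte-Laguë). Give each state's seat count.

Ashgrove: 5; Rivermont: 6; Claybrook: 7; Millford: 4; Oakdale: 6

Standard divisor 4286563/28 ≈ 153091.536; standard quotas: Ashgrove 5.062, Rivermont 6.440, Claybrook 6.511, Millford 4.268, Oakdale 5.719.
Rounding to the nearest integer gives Ashgrove 5, Rivermont 6, Claybrook 7, Millford 4, Oakdale 6 — total 28, matching the house size, so no adjustment is needed.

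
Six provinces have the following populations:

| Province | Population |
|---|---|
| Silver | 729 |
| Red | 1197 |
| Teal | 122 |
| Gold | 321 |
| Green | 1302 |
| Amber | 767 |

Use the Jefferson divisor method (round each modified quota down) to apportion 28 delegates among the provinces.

Silver: 5, Red: 8, Teal: 0, Gold: 2, Green: 8, Amber: 5

Standard divisor 4438/28 ≈ 158.5; standard quotas: Silver 4.599, Red 7.552, Teal 0.770, Gold 2.025, Green 8.215, Amber 4.839.
Rounding down gives 4, 7, 0, 2, 8, 4 = 25 seats, so the divisor must be adjusted.
With modified divisor 145: modified quotas Silver 5.028, Red 8.255, Teal 0.841, Gold 2.214, Green 8.979, Amber 5.290.
Rounding down: Silver 5, Red 8, Teal 0, Gold 2, Green 8, Amber 5 (total 28).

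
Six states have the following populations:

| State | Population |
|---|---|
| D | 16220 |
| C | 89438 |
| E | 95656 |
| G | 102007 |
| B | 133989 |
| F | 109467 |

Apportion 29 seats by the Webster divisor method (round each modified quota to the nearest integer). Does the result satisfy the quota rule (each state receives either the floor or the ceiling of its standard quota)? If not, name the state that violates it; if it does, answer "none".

Standard quotas: D 0.860, C 4.744, E 5.073, G 5.410, B 7.107, F 5.806.
Webster allocation: D 1, C 5, E 5, G 5, B 7, F 6.
Every allocation lies between the lower and upper quota.

none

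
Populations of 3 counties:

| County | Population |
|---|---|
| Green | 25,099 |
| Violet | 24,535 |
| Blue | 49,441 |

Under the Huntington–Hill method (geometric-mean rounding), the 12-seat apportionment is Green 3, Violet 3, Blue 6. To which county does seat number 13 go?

Priority for the next seat is population ÷ (√(s·(s+1))).
Priorities: Green 7245.457, Violet 7082.644, Blue 7628.912.
Highest priority: Blue.

Blue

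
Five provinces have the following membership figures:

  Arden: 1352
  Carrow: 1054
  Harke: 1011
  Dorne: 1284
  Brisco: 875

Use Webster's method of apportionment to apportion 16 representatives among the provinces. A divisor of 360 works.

With modified divisor 360: modified quotas Arden 3.756, Carrow 2.928, Harke 2.808, Dorne 3.567, Brisco 2.431.
Rounding to the nearest integer: Arden 4, Carrow 3, Harke 3, Dorne 4, Brisco 2 (total 16).

Arden 4, Carrow 3, Harke 3, Dorne 4, Brisco 2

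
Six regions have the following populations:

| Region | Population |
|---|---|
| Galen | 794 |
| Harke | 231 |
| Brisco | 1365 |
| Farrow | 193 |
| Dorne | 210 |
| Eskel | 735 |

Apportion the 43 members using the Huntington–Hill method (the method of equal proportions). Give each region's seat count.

Galen: 10, Harke: 3, Brisco: 16, Farrow: 2, Dorne: 3, Eskel: 9

With divisor 83: modified quotas Galen 9.566, Harke 2.783, Brisco 16.446, Farrow 2.325, Dorne 2.530, Eskel 8.855.
Geometric-mean thresholds: Galen √(9·10)=9.487, Harke √(2·3)=2.449, Brisco √(16·17)=16.492, Farrow √(2·3)=2.449, Dorne √(2·3)=2.449, Eskel √(8·9)=8.485.
Each quota rounded against its threshold gives Galen 10, Harke 3, Brisco 16, Farrow 2, Dorne 3, Eskel 9 (total 43).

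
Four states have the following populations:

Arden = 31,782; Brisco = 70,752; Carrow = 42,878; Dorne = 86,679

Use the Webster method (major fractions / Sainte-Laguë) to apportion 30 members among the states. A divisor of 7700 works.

With modified divisor 7700: modified quotas Arden 4.128, Brisco 9.189, Carrow 5.569, Dorne 11.257.
Rounding to the nearest integer: Arden 4, Brisco 9, Carrow 6, Dorne 11 (total 30).

Arden 4, Brisco 9, Carrow 6, Dorne 11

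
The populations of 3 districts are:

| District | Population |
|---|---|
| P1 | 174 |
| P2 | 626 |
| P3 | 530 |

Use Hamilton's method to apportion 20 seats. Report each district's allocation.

The standard divisor is 1330/20 ≈ 66.5.
Standard quotas: P1 2.617, P2 9.414, P3 7.970.
Lower quotas: P1 2, P2 9, P3 7 (sum 18, leaving 2 seats).
Remainders in descending order: P3 0.970, P1 0.617, P2 0.414.
The surplus seats go to P3, P1.

P1=3, P2=9, P3=8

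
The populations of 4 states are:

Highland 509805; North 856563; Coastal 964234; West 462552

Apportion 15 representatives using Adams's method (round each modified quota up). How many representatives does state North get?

Standard divisor 2793154/15 ≈ 186210.267; standard quotas: Highland 2.738, North 4.600, Coastal 5.178, West 2.484.
Rounding up gives 3, 5, 6, 3 = 17 seats, so the divisor must be adjusted.
With modified divisor 222700: modified quotas Highland 2.289, North 3.846, Coastal 4.330, West 2.077.
Rounding up: Highland 3, North 4, Coastal 5, West 3 (total 15).
North receives 4.

4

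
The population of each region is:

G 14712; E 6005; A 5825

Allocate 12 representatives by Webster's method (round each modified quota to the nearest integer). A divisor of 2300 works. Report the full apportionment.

With modified divisor 2300: modified quotas G 6.397, E 2.611, A 2.533.
Rounding to the nearest integer: G 6, E 3, A 3 (total 12).

G 6; E 3; A 3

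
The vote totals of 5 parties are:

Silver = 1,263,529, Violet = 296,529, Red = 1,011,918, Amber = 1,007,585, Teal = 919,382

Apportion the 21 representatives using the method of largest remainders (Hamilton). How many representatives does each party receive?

Standard divisor: 4498943 ÷ 21 ≈ 214235.381.
Standard quotas: Silver 5.8979, Violet 1.3841, Red 4.7234, Amber 4.7032, Teal 4.2915.
Lower quotas: Silver 5, Violet 1, Red 4, Amber 4, Teal 4 (sum 18, leaving 3 seats).
Remainders in descending order: Silver 0.8979, Red 0.7234, Amber 0.7032, Violet 0.3841, Teal 0.2915.
Largest remainders: Silver, Red, Amber receive the extra seats.

Silver=6; Violet=1; Red=5; Amber=5; Teal=4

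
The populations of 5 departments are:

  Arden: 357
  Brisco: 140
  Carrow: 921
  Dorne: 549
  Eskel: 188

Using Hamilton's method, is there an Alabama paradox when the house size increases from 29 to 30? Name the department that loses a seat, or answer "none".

At 29 seats: Arden 5, Brisco 2, Carrow 12, Dorne 7, Eskel 3.
At 30 seats: Arden 5, Brisco 2, Carrow 13, Dorne 8, Eskel 2.
Eskel drops from 3 to 2.

Eskel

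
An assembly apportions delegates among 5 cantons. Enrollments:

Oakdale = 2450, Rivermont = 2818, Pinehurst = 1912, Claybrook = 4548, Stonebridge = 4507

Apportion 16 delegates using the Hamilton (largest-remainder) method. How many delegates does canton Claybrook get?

Total 16235; standard divisor 16235/16 ≈ 1014.688.
Standard quotas: Oakdale 2.415, Rivermont 2.777, Pinehurst 1.884, Claybrook 4.482, Stonebridge 4.442.
Lower quotas: Oakdale 2, Rivermont 2, Pinehurst 1, Claybrook 4, Stonebridge 4 (sum 13, leaving 3 seats).
Remainders in descending order: Pinehurst 0.884, Rivermont 0.777, Claybrook 0.482, Stonebridge 0.442, Oakdale 0.415.
The surplus seats go to Pinehurst, Rivermont, Claybrook.
Claybrook receives 5.

5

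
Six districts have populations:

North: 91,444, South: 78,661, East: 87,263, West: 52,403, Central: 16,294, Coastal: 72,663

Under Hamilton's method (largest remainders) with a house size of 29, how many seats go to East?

The standard divisor is 398728/29 ≈ 13749.241.
Standard quotas: North 6.6508, South 5.7211, East 6.3468, West 3.8113, Central 1.1851, Coastal 5.2849.
Lower quotas: North 6, South 5, East 6, West 3, Central 1, Coastal 5 (sum 26, leaving 3 seats).
Remainders in descending order: West 0.8113, South 0.7211, North 0.6508, East 0.3468, Coastal 0.2849, Central 0.1851.
The surplus seats go to West, South, North.
East receives 6.

6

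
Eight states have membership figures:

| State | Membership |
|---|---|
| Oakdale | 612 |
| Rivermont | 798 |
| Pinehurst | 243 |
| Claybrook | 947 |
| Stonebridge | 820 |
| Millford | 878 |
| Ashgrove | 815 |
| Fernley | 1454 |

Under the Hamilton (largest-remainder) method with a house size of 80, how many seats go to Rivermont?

Total 6567; standard divisor 6567/80 ≈ 82.088.
Standard quotas: Oakdale 7.455, Rivermont 9.721, Pinehurst 2.960, Claybrook 11.536, Stonebridge 9.989, Millford 10.696, Ashgrove 9.928, Fernley 17.713.
Lower quotas: Oakdale 7, Rivermont 9, Pinehurst 2, Claybrook 11, Stonebridge 9, Millford 10, Ashgrove 9, Fernley 17 (sum 74, leaving 6 seats).
Remainders in descending order: Stonebridge 0.989, Pinehurst 0.960, Ashgrove 0.928, Rivermont 0.721, Fernley 0.713, Millford 0.696, Claybrook 0.536, Oakdale 0.455.
The surplus seats go to Stonebridge, Pinehurst, Ashgrove, Rivermont, Fernley, Millford.
Rivermont receives 10.

10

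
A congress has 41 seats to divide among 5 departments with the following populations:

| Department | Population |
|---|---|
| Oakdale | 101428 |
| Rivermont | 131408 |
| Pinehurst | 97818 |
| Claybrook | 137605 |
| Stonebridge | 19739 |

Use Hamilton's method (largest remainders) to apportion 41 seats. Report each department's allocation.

Oakdale 8, Rivermont 11, Pinehurst 8, Claybrook 12, Stonebridge 2

Total 487998; standard divisor 487998/41 ≈ 11902.39.
Standard quotas: Oakdale 8.5216, Rivermont 11.0405, Pinehurst 8.2183, Claybrook 11.5611, Stonebridge 1.6584.
Lower quotas: Oakdale 8, Rivermont 11, Pinehurst 8, Claybrook 11, Stonebridge 1 (sum 39, leaving 2 seats).
Remainders in descending order: Stonebridge 0.6584, Claybrook 0.5611, Oakdale 0.5216, Pinehurst 0.2183, Rivermont 0.0405.
Largest remainders: Stonebridge, Claybrook receive the extra seats.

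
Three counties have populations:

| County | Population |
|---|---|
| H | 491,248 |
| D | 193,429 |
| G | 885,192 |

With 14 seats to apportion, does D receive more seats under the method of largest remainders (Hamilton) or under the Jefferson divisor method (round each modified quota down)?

Hamilton

Hamilton: H 4, D 2, G 8.
Jefferson: H 4, D 1, G 9.
D gets 2 under Hamilton and 1 under Jefferson.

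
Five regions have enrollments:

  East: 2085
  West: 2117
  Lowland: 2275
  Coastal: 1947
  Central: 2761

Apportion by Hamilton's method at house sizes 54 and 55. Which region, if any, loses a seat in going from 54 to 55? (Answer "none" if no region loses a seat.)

none

At 54 seats: East 10, West 10, Lowland 11, Coastal 10, Central 13.
At 55 seats: East 10, West 10, Lowland 11, Coastal 10, Central 14.
No region's allocation decreased.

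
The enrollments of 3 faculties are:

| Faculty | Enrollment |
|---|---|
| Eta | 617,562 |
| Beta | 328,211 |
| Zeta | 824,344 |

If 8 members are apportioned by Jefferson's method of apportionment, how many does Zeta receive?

4

Standard divisor 1770117/8 ≈ 221264.625; standard quotas: Eta 2.791, Beta 1.483, Zeta 3.726.
Rounding down gives 2, 1, 3 = 6 seats, so the divisor must be adjusted.
With modified divisor 185400: modified quotas Eta 3.331, Beta 1.770, Zeta 4.446.
Rounding down: Eta 3, Beta 1, Zeta 4 (total 8).
Zeta receives 4.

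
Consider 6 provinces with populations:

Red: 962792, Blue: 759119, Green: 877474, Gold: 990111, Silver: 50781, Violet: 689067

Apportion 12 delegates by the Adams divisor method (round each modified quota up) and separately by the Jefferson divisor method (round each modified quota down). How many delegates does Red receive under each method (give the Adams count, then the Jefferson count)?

Adams: Red 2, Blue 2, Green 2, Gold 3, Silver 1, Violet 2.
Jefferson: Red 3, Blue 2, Green 2, Gold 3, Silver 0, Violet 2.
Red gets 2 under Adams and 3 under Jefferson.

2 and 3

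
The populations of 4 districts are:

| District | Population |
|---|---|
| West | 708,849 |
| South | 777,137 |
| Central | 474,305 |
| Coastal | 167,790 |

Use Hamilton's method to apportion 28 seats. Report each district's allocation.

West=10, South=10, Central=6, Coastal=2

The standard divisor is 2128081/28 ≈ 76002.893.
Standard quotas: West 9.3266, South 10.2251, Central 6.2406, Coastal 2.2077.
Lower quotas: West 9, South 10, Central 6, Coastal 2 (sum 27, leaving 1 seat).
Remainders in descending order: West 0.3266, Central 0.2406, South 0.2251, Coastal 0.2077.
Largest remainder: West receives the extra seat.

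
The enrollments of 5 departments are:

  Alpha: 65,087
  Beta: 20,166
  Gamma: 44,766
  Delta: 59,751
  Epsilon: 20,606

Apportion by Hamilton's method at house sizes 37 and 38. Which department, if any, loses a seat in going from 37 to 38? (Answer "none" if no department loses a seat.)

Beta

At 37 seats: Alpha 11, Beta 4, Gamma 8, Delta 10, Epsilon 4.
At 38 seats: Alpha 12, Beta 3, Gamma 8, Delta 11, Epsilon 4.
Beta drops from 4 to 3.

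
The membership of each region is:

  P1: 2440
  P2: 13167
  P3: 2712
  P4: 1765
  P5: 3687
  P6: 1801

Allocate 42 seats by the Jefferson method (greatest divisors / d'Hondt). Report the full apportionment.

Standard divisor 25572/42 ≈ 608.857; standard quotas: P1 4.008, P2 21.626, P3 4.454, P4 2.899, P5 6.056, P6 2.958.
Rounding down gives 4, 21, 4, 2, 6, 2 = 39 seats, so the divisor must be adjusted.
With modified divisor 580: modified quotas P1 4.207, P2 22.702, P3 4.676, P4 3.043, P5 6.357, P6 3.105.
Rounding down: P1 4, P2 22, P3 4, P4 3, P5 6, P6 3 (total 42).

P1: 4, P2: 22, P3: 4, P4: 3, P5: 6, P6: 3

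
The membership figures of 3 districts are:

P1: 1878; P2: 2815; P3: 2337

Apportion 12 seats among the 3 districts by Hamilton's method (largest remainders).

Total 7030; standard divisor 7030/12 ≈ 585.833.
Standard quotas: P1 3.206, P2 4.805, P3 3.989.
Lower quotas: P1 3, P2 4, P3 3 (sum 10, leaving 2 seats).
Remainders in descending order: P3 0.989, P2 0.805, P1 0.206.
Largest remainders: P3, P2 receive the extra seats.

P1 3, P2 5, P3 4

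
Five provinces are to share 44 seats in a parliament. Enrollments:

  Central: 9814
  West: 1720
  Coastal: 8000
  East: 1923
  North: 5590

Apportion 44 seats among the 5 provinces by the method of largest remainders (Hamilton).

Central=16; West=3; Coastal=13; East=3; North=9

Standard divisor: 27047 ÷ 44 ≈ 614.705.
Standard quotas: Central 15.9654, West 2.7981, Coastal 13.0144, East 3.1283, North 9.0938.
Lower quotas: Central 15, West 2, Coastal 13, East 3, North 9 (sum 42, leaving 2 seats).
Remainders in descending order: Central 0.9654, West 0.7981, East 0.1283, North 0.0938, Coastal 0.0144.
Largest remainders: Central, West receive the extra seats.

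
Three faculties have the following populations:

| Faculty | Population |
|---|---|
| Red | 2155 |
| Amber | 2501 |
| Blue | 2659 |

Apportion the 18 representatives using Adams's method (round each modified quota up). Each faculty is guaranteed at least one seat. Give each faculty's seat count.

Standard divisor 7315/18 ≈ 406.389; standard quotas: Red 5.303, Amber 6.154, Blue 6.543.
Rounding up gives 6, 7, 7 = 20 seats, so the divisor must be adjusted.
With modified divisor 440: modified quotas Red 4.898, Amber 5.684, Blue 6.043.
Rounding up: Red 5, Amber 6, Blue 7 (total 18).

Red=5, Amber=6, Blue=7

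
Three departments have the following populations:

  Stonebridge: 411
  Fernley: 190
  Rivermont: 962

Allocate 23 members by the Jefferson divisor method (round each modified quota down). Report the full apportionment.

Standard divisor 1563/23 ≈ 67.957; standard quotas: Stonebridge 6.048, Fernley 2.796, Rivermont 14.156.
Rounding down gives 6, 2, 14 = 22 seats, so the divisor must be adjusted.
With modified divisor 64: modified quotas Stonebridge 6.422, Fernley 2.969, Rivermont 15.031.
Rounding down: Stonebridge 6, Fernley 2, Rivermont 15 (total 23).

Stonebridge 6, Fernley 2, Rivermont 15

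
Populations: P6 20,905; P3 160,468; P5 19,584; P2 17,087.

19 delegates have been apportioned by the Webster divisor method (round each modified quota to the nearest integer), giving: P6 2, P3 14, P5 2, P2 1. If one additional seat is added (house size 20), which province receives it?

P2

Priority for the next seat is population ÷ (current seats + 0.5).
Priorities: P6 8362.000, P3 11066.759, P5 7833.600, P2 11391.333.
Highest priority: P2.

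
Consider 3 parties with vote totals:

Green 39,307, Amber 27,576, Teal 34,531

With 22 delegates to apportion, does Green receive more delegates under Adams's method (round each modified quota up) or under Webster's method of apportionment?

Adams: Green 8, Amber 6, Teal 8.
Webster: Green 9, Amber 6, Teal 7.
Green gets 8 under Adams and 9 under Webster.

Webster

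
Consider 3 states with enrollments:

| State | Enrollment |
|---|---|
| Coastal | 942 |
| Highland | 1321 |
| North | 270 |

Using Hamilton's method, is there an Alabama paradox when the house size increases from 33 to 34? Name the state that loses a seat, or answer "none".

At 33 seats: Coastal 12, Highland 17, North 4.
At 34 seats: Coastal 13, Highland 18, North 3.
North drops from 4 to 3.

North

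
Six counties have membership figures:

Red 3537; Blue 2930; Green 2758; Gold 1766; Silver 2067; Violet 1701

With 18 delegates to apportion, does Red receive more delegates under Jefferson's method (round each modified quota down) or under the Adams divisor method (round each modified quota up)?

Jefferson: Red 5, Blue 4, Green 3, Gold 2, Silver 2, Violet 2.
Adams: Red 4, Blue 4, Green 3, Gold 2, Silver 3, Violet 2.
Red gets 5 under Jefferson and 4 under Adams.

Jefferson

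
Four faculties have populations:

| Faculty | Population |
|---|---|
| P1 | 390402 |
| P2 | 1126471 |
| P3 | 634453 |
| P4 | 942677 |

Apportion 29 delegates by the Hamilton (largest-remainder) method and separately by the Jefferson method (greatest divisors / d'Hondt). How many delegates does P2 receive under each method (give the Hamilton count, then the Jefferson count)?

10 and 11

Hamilton: P1 4, P2 10, P3 6, P4 9.
Jefferson: P1 3, P2 11, P3 6, P4 9.
P2 gets 10 under Hamilton and 11 under Jefferson.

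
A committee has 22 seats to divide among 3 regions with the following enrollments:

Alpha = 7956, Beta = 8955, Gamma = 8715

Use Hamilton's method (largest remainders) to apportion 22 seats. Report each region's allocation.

Alpha 7, Beta 8, Gamma 7

Standard divisor: 25626 ÷ 22 ≈ 1164.818.
Standard quotas: Alpha 6.8303, Beta 7.6879, Gamma 7.4819.
Lower quotas: Alpha 6, Beta 7, Gamma 7 (sum 20, leaving 2 seats).
Remainders in descending order: Alpha 0.8303, Beta 0.6879, Gamma 0.4819.
The surplus seats go to Alpha, Beta.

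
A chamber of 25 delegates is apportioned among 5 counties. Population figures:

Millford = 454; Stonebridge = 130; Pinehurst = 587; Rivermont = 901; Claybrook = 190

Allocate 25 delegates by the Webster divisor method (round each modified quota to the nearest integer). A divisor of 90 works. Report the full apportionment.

Millford 5; Stonebridge 1; Pinehurst 7; Rivermont 10; Claybrook 2

With modified divisor 90: modified quotas Millford 5.044, Stonebridge 1.444, Pinehurst 6.522, Rivermont 10.011, Claybrook 2.111.
Rounding to the nearest integer: Millford 5, Stonebridge 1, Pinehurst 7, Rivermont 10, Claybrook 2 (total 25).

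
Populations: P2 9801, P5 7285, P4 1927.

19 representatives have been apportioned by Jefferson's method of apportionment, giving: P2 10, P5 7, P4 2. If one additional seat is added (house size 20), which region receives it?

P5

Priority for the next seat is population ÷ (current seats + 1).
Priorities: P2 891.000, P5 910.625, P4 642.333.
Highest priority: P5.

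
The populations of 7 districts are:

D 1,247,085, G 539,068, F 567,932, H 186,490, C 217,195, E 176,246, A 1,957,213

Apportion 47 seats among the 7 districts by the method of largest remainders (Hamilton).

The standard divisor is 4891229/47 ≈ 104068.702.
Standard quotas: D 11.9833, G 5.1799, F 5.4573, H 1.7920, C 2.0870, E 1.6936, A 18.8069.
Lower quotas: D 11, G 5, F 5, H 1, C 2, E 1, A 18 (sum 43, leaving 4 seats).
Remainders in descending order: D 0.9833, A 0.8069, H 0.7920, E 0.6936, F 0.4573, G 0.1799, C 0.0870.
The surplus seats go to D, A, H, E.

D 12; G 5; F 5; H 2; C 2; E 2; A 19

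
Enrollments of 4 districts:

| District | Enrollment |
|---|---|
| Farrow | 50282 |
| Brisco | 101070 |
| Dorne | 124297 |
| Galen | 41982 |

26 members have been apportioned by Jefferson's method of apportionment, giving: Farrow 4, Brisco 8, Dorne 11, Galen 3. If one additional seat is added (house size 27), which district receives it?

Brisco

Priority for the next seat is population ÷ (current seats + 1).
Priorities: Farrow 10056.400, Brisco 11230.000, Dorne 10358.083, Galen 10495.500.
Highest priority: Brisco.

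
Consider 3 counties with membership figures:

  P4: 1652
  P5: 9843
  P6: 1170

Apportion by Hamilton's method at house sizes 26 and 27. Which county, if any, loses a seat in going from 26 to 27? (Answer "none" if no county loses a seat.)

At 26 seats: P4 3, P5 20, P6 3.
At 27 seats: P4 4, P5 21, P6 2.
P6 drops from 3 to 2.

P6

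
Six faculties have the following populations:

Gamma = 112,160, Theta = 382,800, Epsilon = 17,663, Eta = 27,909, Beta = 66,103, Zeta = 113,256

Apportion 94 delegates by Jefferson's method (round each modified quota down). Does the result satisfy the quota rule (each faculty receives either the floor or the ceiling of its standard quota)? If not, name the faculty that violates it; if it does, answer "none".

Standard quotas: Gamma 14.645, Theta 49.984, Epsilon 2.306, Eta 3.644, Beta 8.631, Zeta 14.788.
Jefferson allocation: Gamma 15, Theta 51, Epsilon 2, Eta 3, Beta 8, Zeta 15.
Theta has quota 49.984 (lower 49, upper 50) but receives 51 — outside the quota interval.

Theta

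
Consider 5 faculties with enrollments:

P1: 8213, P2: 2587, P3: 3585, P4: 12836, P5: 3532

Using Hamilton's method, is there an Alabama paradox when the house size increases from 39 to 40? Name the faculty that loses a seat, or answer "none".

At 39 seats: P1 10, P2 3, P3 5, P4 16, P5 5.
At 40 seats: P1 11, P2 3, P3 5, P4 17, P5 4.
P5 drops from 5 to 4.

P5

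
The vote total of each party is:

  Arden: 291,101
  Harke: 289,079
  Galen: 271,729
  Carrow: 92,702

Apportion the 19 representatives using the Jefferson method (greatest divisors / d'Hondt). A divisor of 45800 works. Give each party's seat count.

Arden 6; Harke 6; Galen 5; Carrow 2

With modified divisor 45800: modified quotas Arden 6.356, Harke 6.312, Galen 5.933, Carrow 2.024.
Rounding down: Arden 6, Harke 6, Galen 5, Carrow 2 (total 19).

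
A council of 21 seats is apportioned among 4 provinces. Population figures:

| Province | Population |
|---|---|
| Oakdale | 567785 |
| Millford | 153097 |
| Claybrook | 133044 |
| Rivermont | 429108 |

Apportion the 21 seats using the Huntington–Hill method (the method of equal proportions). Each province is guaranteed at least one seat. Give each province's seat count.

Oakdale 9, Millford 3, Claybrook 2, Rivermont 7

With divisor 61176: modified quotas Oakdale 9.281, Millford 2.503, Claybrook 2.175, Rivermont 7.014.
Geometric-mean thresholds: Oakdale √(9·10)=9.487, Millford √(2·3)=2.449, Claybrook √(2·3)=2.449, Rivermont √(7·8)=7.483.
Each quota rounded against its threshold gives Oakdale 9, Millford 3, Claybrook 2, Rivermont 7 (total 21).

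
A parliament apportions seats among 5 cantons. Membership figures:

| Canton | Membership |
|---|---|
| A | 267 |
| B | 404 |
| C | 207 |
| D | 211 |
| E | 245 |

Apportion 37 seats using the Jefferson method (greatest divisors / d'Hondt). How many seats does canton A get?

7

Standard divisor 1334/37 ≈ 36.054; standard quotas: A 7.406, B 11.205, C 5.741, D 5.852, E 6.795.
Rounding down gives 7, 11, 5, 5, 6 = 34 seats, so the divisor must be adjusted.
With modified divisor 34: modified quotas A 7.853, B 11.882, C 6.088, D 6.206, E 7.206.
Rounding down: A 7, B 11, C 6, D 6, E 7 (total 37).
A receives 7.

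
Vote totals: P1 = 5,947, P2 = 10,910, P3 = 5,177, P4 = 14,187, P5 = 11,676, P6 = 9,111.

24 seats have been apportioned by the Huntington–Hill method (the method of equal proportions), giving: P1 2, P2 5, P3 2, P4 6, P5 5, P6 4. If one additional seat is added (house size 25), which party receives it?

P1

Priority for the next seat is population ÷ (√(s·(s+1))).
Priorities: P1 2427.853, P2 1991.884, P3 2113.501, P4 2189.102, P5 2131.736, P6 2037.282.
Highest priority: P1.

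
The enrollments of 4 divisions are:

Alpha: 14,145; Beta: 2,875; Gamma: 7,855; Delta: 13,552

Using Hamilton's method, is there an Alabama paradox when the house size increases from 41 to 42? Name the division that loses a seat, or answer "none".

At 41 seats: Alpha 15, Beta 3, Gamma 8, Delta 15.
At 42 seats: Alpha 15, Beta 3, Gamma 9, Delta 15.
No division's allocation decreased.

none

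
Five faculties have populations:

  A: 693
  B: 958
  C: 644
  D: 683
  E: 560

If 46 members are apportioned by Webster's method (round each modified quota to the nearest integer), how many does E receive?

Standard divisor 3538/46 ≈ 76.913; standard quotas: A 9.010, B 12.456, C 8.373, D 8.880, E 7.281.
Rounding to the nearest integer gives 9, 12, 8, 9, 7 = 45 seats, so the divisor must be adjusted.
With modified divisor 76: modified quotas A 9.118, B 12.605, C 8.474, D 8.987, E 7.368.
Rounding to the nearest integer: A 9, B 13, C 8, D 9, E 7 (total 46).
E receives 7.

7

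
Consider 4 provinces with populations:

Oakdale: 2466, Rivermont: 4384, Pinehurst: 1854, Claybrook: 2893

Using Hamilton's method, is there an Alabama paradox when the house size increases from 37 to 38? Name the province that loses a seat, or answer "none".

none

At 37 seats: Oakdale 8, Rivermont 14, Pinehurst 6, Claybrook 9.
At 38 seats: Oakdale 8, Rivermont 14, Pinehurst 6, Claybrook 10.
No province's allocation decreased.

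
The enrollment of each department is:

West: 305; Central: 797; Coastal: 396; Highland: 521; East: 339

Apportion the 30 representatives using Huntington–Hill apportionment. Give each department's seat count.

West 4, Central 10, Coastal 5, Highland 7, East 4

With divisor 78: modified quotas West 3.910, Central 10.218, Coastal 5.077, Highland 6.679, East 4.346.
Geometric-mean thresholds: West √(3·4)=3.464, Central √(10·11)=10.488, Coastal √(5·6)=5.477, Highland √(6·7)=6.481, East √(4·5)=4.472.
Each quota rounded against its threshold gives West 4, Central 10, Coastal 5, Highland 7, East 4 (total 30).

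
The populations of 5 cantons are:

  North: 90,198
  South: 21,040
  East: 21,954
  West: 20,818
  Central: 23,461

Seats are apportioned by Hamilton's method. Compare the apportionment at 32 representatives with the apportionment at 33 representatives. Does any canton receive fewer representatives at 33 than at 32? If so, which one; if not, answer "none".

At 32 seats: North 16, South 4, East 4, West 4, Central 4.
At 33 seats: North 17, South 4, East 4, West 4, Central 4.
No canton's allocation decreased.

none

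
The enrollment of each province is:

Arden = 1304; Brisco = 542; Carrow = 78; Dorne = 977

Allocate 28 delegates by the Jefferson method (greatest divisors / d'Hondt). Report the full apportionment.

Arden=13; Brisco=5; Carrow=0; Dorne=10

Standard divisor 2901/28 ≈ 103.607; standard quotas: Arden 12.586, Brisco 5.231, Carrow 0.753, Dorne 9.430.
Rounding down gives 12, 5, 0, 9 = 26 seats, so the divisor must be adjusted.
With modified divisor 95: modified quotas Arden 13.726, Brisco 5.705, Carrow 0.821, Dorne 10.284.
Rounding down: Arden 13, Brisco 5, Carrow 0, Dorne 10 (total 28).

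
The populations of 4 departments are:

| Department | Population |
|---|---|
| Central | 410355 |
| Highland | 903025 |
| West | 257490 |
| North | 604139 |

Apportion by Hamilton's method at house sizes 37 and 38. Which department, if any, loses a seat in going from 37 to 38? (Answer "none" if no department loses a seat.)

At 37 seats: Central 7, Highland 15, West 5, North 10.
At 38 seats: Central 7, Highland 16, West 4, North 11.
West drops from 5 to 4.

West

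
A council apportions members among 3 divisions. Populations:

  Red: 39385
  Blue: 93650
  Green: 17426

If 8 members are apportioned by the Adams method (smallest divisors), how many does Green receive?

1

Standard divisor 150461/8 ≈ 18807.625; standard quotas: Red 2.094, Blue 4.979, Green 0.927.
Rounding up gives 3, 5, 1 = 9 seats, so the divisor must be adjusted.
With modified divisor 21600: modified quotas Red 1.823, Blue 4.336, Green 0.807.
Rounding up: Red 2, Blue 5, Green 1 (total 8).
Green receives 1.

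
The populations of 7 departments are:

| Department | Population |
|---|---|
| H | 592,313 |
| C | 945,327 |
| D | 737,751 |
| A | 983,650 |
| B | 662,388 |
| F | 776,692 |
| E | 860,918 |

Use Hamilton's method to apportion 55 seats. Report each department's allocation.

The standard divisor is 5559039/55 ≈ 101073.436.
Standard quotas: H 5.8602, C 9.3529, D 7.2992, A 9.7320, B 6.5535, F 7.6844, E 8.5177.
Lower quotas: H 5, C 9, D 7, A 9, B 6, F 7, E 8 (sum 51, leaving 4 seats).
Remainders in descending order: H 0.8602, A 0.7320, F 0.6844, B 0.5535, E 0.5177, C 0.3529, D 0.2992.
The surplus seats go to H, A, F, B.

H: 6; C: 9; D: 7; A: 10; B: 7; F: 8; E: 8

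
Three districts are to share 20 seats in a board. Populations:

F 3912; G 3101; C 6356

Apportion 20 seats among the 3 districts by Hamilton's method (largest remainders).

F 6, G 5, C 9

Total 13369; standard divisor 13369/20 ≈ 668.45.
Standard quotas: F 5.8523, G 4.6391, C 9.5086.
Lower quotas: F 5, G 4, C 9 (sum 18, leaving 2 seats).
Remainders in descending order: F 0.8523, G 0.6391, C 0.5086.
Largest remainders: F, G receive the extra seats.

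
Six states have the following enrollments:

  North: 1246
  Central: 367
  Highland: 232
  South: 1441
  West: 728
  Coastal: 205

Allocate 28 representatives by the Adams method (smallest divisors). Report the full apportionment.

North 7, Central 3, Highland 2, South 9, West 5, Coastal 2

Standard divisor 4219/28 ≈ 150.679; standard quotas: North 8.269, Central 2.436, Highland 1.540, South 9.563, West 4.831, Coastal 1.361.
Rounding up gives 9, 3, 2, 10, 5, 2 = 31 seats, so the divisor must be adjusted.
With modified divisor 179: modified quotas North 6.961, Central 2.050, Highland 1.296, South 8.050, West 4.067, Coastal 1.145.
Rounding up: North 7, Central 3, Highland 2, South 9, West 5, Coastal 2 (total 28).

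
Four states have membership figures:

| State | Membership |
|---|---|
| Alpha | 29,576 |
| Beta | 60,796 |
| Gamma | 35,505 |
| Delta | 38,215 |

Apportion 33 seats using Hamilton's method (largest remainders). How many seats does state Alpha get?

6

Standard divisor: 164092 ÷ 33 ≈ 4972.485.
Standard quotas: Alpha 5.9479, Beta 12.2265, Gamma 7.1403, Delta 7.6853.
Lower quotas: Alpha 5, Beta 12, Gamma 7, Delta 7 (sum 31, leaving 2 seats).
Remainders in descending order: Alpha 0.9479, Delta 0.6853, Beta 0.2265, Gamma 0.1403.
The surplus seats go to Alpha, Delta.
Alpha receives 6.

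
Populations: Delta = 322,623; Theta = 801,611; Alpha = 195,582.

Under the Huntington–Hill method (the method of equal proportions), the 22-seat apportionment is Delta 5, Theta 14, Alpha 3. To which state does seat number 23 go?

Priority for the next seat is population ÷ (√(s·(s+1))).
Priorities: Delta 58902.632, Theta 55316.414, Alpha 56459.660.
Highest priority: Delta.

Delta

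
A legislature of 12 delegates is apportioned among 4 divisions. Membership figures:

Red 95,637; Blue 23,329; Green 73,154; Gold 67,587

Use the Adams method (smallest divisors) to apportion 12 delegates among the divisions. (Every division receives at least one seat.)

Red=4; Blue=1; Green=4; Gold=3

Standard divisor 259707/12 ≈ 21642.25; standard quotas: Red 4.419, Blue 1.078, Green 3.380, Gold 3.123.
Rounding up gives 5, 2, 4, 4 = 15 seats, so the divisor must be adjusted.
With modified divisor 24100: modified quotas Red 3.968, Blue 0.968, Green 3.035, Gold 2.804.
Rounding up: Red 4, Blue 1, Green 4, Gold 3 (total 12).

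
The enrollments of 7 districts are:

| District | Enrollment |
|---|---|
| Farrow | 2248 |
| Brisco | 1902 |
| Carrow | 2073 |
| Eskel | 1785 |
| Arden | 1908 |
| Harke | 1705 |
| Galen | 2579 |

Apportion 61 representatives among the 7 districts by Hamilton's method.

Standard divisor: 14200 ÷ 61 ≈ 232.787.
Standard quotas: Farrow 9.657, Brisco 8.171, Carrow 8.905, Eskel 7.668, Arden 8.196, Harke 7.324, Galen 11.079.
Lower quotas: Farrow 9, Brisco 8, Carrow 8, Eskel 7, Arden 8, Harke 7, Galen 11 (sum 58, leaving 3 seats).
Remainders in descending order: Carrow 0.905, Eskel 0.668, Farrow 0.657, Harke 0.324, Arden 0.196, Brisco 0.171, Galen 0.079.
The surplus seats go to Carrow, Eskel, Farrow.

Farrow=10, Brisco=8, Carrow=9, Eskel=8, Arden=8, Harke=7, Galen=11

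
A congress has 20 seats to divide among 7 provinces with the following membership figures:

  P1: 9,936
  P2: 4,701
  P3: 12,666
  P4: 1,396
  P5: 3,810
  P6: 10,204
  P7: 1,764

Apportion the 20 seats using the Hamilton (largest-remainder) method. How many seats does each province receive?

P1: 4, P2: 2, P3: 6, P4: 1, P5: 2, P6: 4, P7: 1

The standard divisor is 44477/20 ≈ 2223.85.
Standard quotas: P1 4.4679, P2 2.1139, P3 5.6955, P4 0.6277, P5 1.7132, P6 4.5884, P7 0.7932.
Lower quotas: P1 4, P2 2, P3 5, P4 0, P5 1, P6 4, P7 0 (sum 16, leaving 4 seats).
Remainders in descending order: P7 0.7932, P5 0.7132, P3 0.6955, P4 0.6277, P6 0.5884, P1 0.4679, P2 0.1139.
Largest remainders: P7, P5, P3, P4 receive the extra seats.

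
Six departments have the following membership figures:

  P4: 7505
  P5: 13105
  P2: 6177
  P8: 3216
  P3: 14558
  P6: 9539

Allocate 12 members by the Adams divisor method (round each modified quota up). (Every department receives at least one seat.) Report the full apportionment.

P4=2, P5=3, P2=1, P8=1, P3=3, P6=2

Standard divisor 54100/12 ≈ 4508.333; standard quotas: P4 1.665, P5 2.907, P2 1.370, P8 0.713, P3 3.229, P6 2.116.
Rounding up gives 2, 3, 2, 1, 4, 3 = 15 seats, so the divisor must be adjusted.
With modified divisor 6400: modified quotas P4 1.173, P5 2.048, P2 0.965, P8 0.502, P3 2.275, P6 1.490.
Rounding up: P4 2, P5 3, P2 1, P8 1, P3 3, P6 2 (total 12).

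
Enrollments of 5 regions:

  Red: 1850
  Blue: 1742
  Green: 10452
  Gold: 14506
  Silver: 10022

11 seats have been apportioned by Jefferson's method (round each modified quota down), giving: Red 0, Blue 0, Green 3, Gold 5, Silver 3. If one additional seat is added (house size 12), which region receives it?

Green

Priority for the next seat is population ÷ (current seats + 1).
Priorities: Red 1850.000, Blue 1742.000, Green 2613.000, Gold 2417.667, Silver 2505.500.
Highest priority: Green.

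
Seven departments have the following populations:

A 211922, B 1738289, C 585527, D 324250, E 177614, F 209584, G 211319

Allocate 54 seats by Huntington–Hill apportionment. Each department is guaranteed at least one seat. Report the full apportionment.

With divisor 62470: modified quotas A 3.392, B 27.826, C 9.373, D 5.190, E 2.843, F 3.355, G 3.383.
Geometric-mean thresholds: A √(3·4)=3.464, B √(27·28)=27.495, C √(9·10)=9.487, D √(5·6)=5.477, E √(2·3)=2.449, F √(3·4)=3.464, G √(3·4)=3.464.
Each quota rounded against its threshold gives A 3, B 28, C 9, D 5, E 3, F 3, G 3 (total 54).

A: 3; B: 28; C: 9; D: 5; E: 3; F: 3; G: 3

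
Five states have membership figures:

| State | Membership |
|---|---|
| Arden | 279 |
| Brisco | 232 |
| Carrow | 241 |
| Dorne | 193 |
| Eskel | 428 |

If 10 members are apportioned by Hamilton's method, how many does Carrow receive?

2

Standard divisor: 1373 ÷ 10 ≈ 137.3.
Standard quotas: Arden 2.032, Brisco 1.690, Carrow 1.755, Dorne 1.406, Eskel 3.117.
Lower quotas: Arden 2, Brisco 1, Carrow 1, Dorne 1, Eskel 3 (sum 8, leaving 2 seats).
Remainders in descending order: Carrow 0.755, Brisco 0.690, Dorne 0.406, Eskel 0.117, Arden 0.032.
The surplus seats go to Carrow, Brisco.
Carrow receives 2.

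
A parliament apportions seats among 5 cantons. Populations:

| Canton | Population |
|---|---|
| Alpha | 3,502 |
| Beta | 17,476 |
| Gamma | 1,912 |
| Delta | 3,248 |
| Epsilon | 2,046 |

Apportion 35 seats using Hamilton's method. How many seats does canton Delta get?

4

The standard divisor is 28184/35 ≈ 805.257.
Standard quotas: Alpha 4.3489, Beta 21.7024, Gamma 2.3744, Delta 4.0335, Epsilon 2.5408.
Lower quotas: Alpha 4, Beta 21, Gamma 2, Delta 4, Epsilon 2 (sum 33, leaving 2 seats).
Remainders in descending order: Beta 0.7024, Epsilon 0.5408, Gamma 0.3744, Alpha 0.3489, Delta 0.0335.
The surplus seats go to Beta, Epsilon.
Delta receives 4.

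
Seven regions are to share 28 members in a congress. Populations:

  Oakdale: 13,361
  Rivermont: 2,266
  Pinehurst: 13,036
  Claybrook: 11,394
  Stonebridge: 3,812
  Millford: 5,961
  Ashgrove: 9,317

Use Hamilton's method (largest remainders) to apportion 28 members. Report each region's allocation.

Oakdale 6, Rivermont 1, Pinehurst 6, Claybrook 5, Stonebridge 2, Millford 3, Ashgrove 5

Standard divisor: 59147 ÷ 28 ≈ 2112.393.
Standard quotas: Oakdale 6.3251, Rivermont 1.0727, Pinehurst 6.1712, Claybrook 5.3939, Stonebridge 1.8046, Millford 2.8219, Ashgrove 4.4106.
Lower quotas: Oakdale 6, Rivermont 1, Pinehurst 6, Claybrook 5, Stonebridge 1, Millford 2, Ashgrove 4 (sum 25, leaving 3 seats).
Remainders in descending order: Millford 0.8219, Stonebridge 0.8046, Ashgrove 0.4106, Claybrook 0.3939, Oakdale 0.3251, Pinehurst 0.1712, Rivermont 0.0727.
The surplus seats go to Millford, Stonebridge, Ashgrove.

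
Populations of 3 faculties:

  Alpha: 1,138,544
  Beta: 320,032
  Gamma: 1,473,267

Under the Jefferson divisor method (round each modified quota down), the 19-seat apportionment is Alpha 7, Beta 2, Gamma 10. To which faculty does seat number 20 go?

Alpha

Priority for the next seat is population ÷ (current seats + 1).
Priorities: Alpha 142318.000, Beta 106677.333, Gamma 133933.364.
Highest priority: Alpha.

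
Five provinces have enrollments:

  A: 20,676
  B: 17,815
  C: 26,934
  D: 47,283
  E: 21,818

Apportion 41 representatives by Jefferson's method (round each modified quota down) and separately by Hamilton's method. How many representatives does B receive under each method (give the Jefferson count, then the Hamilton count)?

5 and 6

Jefferson: A 6, B 5, C 8, D 15, E 7.
Hamilton: A 6, B 6, C 8, D 14, E 7.
B gets 5 under Jefferson and 6 under Hamilton.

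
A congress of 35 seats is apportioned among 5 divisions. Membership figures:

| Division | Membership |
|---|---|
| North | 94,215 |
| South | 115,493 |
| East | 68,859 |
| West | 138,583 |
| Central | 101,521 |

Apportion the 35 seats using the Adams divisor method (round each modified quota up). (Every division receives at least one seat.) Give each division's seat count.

Standard divisor 518671/35 ≈ 14819.171; standard quotas: North 6.358, South 7.793, East 4.647, West 9.352, Central 6.851.
Rounding up gives 7, 8, 5, 10, 7 = 37 seats, so the divisor must be adjusted.
With modified divisor 16100: modified quotas North 5.852, South 7.173, East 4.277, West 8.608, Central 6.306.
Rounding up: North 6, South 8, East 5, West 9, Central 7 (total 35).

North=6, South=8, East=5, West=9, Central=7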